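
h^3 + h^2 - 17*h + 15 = (h - 3)*(h - 1)*(h + 5)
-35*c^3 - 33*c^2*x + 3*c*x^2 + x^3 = (-5*c + x)*(c + x)*(7*c + x)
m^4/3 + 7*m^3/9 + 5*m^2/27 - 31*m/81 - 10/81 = (m/3 + 1/3)*(m - 2/3)*(m + 1/3)*(m + 5/3)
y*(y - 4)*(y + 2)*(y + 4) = y^4 + 2*y^3 - 16*y^2 - 32*y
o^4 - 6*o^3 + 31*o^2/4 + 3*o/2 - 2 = (o - 4)*(o - 2)*(o - 1/2)*(o + 1/2)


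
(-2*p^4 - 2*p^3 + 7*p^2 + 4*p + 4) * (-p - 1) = 2*p^5 + 4*p^4 - 5*p^3 - 11*p^2 - 8*p - 4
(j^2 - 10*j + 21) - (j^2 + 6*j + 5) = 16 - 16*j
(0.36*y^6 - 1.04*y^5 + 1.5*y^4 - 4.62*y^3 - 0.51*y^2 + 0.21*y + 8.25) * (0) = 0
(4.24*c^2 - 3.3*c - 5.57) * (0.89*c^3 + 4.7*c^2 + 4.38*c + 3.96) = 3.7736*c^5 + 16.991*c^4 - 1.8961*c^3 - 23.8426*c^2 - 37.4646*c - 22.0572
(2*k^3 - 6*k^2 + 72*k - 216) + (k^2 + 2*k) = 2*k^3 - 5*k^2 + 74*k - 216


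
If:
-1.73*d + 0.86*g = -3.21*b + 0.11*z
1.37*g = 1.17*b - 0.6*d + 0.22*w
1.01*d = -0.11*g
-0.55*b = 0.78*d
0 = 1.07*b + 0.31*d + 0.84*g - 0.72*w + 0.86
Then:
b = 0.05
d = -0.03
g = 0.32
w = 1.62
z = 4.46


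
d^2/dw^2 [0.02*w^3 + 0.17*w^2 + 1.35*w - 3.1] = 0.12*w + 0.34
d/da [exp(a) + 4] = exp(a)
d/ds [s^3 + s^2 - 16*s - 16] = 3*s^2 + 2*s - 16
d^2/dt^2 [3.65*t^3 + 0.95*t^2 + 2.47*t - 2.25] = 21.9*t + 1.9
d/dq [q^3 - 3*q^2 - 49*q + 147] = 3*q^2 - 6*q - 49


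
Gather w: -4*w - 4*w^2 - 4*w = -4*w^2 - 8*w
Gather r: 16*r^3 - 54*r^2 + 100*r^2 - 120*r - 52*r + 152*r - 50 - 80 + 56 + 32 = 16*r^3 + 46*r^2 - 20*r - 42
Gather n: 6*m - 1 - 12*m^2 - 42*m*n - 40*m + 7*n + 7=-12*m^2 - 34*m + n*(7 - 42*m) + 6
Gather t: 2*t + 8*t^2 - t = 8*t^2 + t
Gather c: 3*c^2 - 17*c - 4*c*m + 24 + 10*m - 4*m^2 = 3*c^2 + c*(-4*m - 17) - 4*m^2 + 10*m + 24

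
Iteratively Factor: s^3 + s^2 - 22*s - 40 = (s - 5)*(s^2 + 6*s + 8) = (s - 5)*(s + 4)*(s + 2)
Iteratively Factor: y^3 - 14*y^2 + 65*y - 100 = (y - 5)*(y^2 - 9*y + 20) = (y - 5)^2*(y - 4)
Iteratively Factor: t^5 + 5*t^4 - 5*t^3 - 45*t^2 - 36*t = (t + 3)*(t^4 + 2*t^3 - 11*t^2 - 12*t) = (t + 1)*(t + 3)*(t^3 + t^2 - 12*t) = (t + 1)*(t + 3)*(t + 4)*(t^2 - 3*t) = t*(t + 1)*(t + 3)*(t + 4)*(t - 3)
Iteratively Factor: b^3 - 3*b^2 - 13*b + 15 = (b - 1)*(b^2 - 2*b - 15) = (b - 1)*(b + 3)*(b - 5)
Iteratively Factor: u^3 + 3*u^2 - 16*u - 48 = (u - 4)*(u^2 + 7*u + 12) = (u - 4)*(u + 3)*(u + 4)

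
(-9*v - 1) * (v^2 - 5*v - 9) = -9*v^3 + 44*v^2 + 86*v + 9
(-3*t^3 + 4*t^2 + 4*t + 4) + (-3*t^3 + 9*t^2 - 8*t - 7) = -6*t^3 + 13*t^2 - 4*t - 3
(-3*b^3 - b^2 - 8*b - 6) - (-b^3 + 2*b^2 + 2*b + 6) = -2*b^3 - 3*b^2 - 10*b - 12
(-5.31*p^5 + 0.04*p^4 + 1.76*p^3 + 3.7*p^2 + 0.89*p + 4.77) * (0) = 0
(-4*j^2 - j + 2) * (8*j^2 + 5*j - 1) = -32*j^4 - 28*j^3 + 15*j^2 + 11*j - 2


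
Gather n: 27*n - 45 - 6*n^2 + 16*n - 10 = -6*n^2 + 43*n - 55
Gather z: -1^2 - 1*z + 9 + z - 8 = 0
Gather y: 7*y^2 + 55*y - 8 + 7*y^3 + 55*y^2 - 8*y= 7*y^3 + 62*y^2 + 47*y - 8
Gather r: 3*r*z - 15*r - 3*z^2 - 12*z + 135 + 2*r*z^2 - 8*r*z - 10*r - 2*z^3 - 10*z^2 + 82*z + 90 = r*(2*z^2 - 5*z - 25) - 2*z^3 - 13*z^2 + 70*z + 225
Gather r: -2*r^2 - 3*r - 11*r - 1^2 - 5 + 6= -2*r^2 - 14*r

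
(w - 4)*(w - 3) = w^2 - 7*w + 12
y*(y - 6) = y^2 - 6*y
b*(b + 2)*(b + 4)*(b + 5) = b^4 + 11*b^3 + 38*b^2 + 40*b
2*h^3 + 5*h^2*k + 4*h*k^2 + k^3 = (h + k)^2*(2*h + k)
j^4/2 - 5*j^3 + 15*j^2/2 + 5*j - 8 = (j/2 + 1/2)*(j - 8)*(j - 2)*(j - 1)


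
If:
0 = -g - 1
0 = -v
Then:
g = -1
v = 0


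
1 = 1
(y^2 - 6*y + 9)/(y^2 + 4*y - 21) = (y - 3)/(y + 7)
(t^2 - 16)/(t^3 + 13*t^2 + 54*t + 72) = (t - 4)/(t^2 + 9*t + 18)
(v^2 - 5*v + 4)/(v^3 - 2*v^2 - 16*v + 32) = (v - 1)/(v^2 + 2*v - 8)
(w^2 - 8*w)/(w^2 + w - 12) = w*(w - 8)/(w^2 + w - 12)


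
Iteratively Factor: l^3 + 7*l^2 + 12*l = (l + 3)*(l^2 + 4*l) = (l + 3)*(l + 4)*(l)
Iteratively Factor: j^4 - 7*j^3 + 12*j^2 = (j - 4)*(j^3 - 3*j^2) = (j - 4)*(j - 3)*(j^2) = j*(j - 4)*(j - 3)*(j)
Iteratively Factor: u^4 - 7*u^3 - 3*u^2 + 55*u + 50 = (u - 5)*(u^3 - 2*u^2 - 13*u - 10) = (u - 5)^2*(u^2 + 3*u + 2) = (u - 5)^2*(u + 2)*(u + 1)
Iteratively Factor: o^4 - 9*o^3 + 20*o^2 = (o)*(o^3 - 9*o^2 + 20*o) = o*(o - 5)*(o^2 - 4*o) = o*(o - 5)*(o - 4)*(o)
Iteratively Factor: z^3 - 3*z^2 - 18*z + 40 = (z - 5)*(z^2 + 2*z - 8) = (z - 5)*(z + 4)*(z - 2)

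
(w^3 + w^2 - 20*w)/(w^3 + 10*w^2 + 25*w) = (w - 4)/(w + 5)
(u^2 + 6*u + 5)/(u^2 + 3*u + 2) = (u + 5)/(u + 2)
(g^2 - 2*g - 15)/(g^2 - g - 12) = (g - 5)/(g - 4)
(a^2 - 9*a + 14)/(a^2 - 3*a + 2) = (a - 7)/(a - 1)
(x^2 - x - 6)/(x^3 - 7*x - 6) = 1/(x + 1)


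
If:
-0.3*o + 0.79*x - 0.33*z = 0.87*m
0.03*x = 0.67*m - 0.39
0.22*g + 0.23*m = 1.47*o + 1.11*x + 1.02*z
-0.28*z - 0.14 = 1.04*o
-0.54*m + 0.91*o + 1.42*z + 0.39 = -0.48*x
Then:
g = 0.79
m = 0.61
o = -0.09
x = 0.56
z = -0.18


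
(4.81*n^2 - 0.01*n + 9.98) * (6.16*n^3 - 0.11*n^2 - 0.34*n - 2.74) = 29.6296*n^5 - 0.5907*n^4 + 59.8425*n^3 - 14.2738*n^2 - 3.3658*n - 27.3452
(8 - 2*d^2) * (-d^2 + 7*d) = 2*d^4 - 14*d^3 - 8*d^2 + 56*d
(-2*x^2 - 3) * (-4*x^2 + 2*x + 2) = 8*x^4 - 4*x^3 + 8*x^2 - 6*x - 6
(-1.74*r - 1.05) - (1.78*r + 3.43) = -3.52*r - 4.48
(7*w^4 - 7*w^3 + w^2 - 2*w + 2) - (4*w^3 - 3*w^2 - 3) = 7*w^4 - 11*w^3 + 4*w^2 - 2*w + 5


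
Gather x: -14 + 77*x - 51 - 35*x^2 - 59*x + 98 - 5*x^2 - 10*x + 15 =-40*x^2 + 8*x + 48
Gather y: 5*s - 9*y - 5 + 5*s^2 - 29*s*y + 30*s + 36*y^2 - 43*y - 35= 5*s^2 + 35*s + 36*y^2 + y*(-29*s - 52) - 40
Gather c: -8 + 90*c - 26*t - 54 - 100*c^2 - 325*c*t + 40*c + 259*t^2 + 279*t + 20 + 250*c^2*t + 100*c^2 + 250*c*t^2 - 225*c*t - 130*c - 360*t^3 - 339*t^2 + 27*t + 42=250*c^2*t + c*(250*t^2 - 550*t) - 360*t^3 - 80*t^2 + 280*t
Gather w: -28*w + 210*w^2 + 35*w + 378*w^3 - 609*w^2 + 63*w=378*w^3 - 399*w^2 + 70*w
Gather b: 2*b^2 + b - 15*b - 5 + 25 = 2*b^2 - 14*b + 20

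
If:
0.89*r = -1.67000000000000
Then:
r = -1.88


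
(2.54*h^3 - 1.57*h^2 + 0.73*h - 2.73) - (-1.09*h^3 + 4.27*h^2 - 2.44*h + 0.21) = 3.63*h^3 - 5.84*h^2 + 3.17*h - 2.94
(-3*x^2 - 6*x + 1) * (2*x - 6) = -6*x^3 + 6*x^2 + 38*x - 6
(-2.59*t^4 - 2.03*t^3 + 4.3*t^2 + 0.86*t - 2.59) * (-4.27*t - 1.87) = 11.0593*t^5 + 13.5114*t^4 - 14.5649*t^3 - 11.7132*t^2 + 9.4511*t + 4.8433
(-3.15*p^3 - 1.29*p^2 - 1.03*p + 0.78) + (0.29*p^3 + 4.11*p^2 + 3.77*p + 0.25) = -2.86*p^3 + 2.82*p^2 + 2.74*p + 1.03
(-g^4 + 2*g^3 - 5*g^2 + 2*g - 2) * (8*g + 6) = -8*g^5 + 10*g^4 - 28*g^3 - 14*g^2 - 4*g - 12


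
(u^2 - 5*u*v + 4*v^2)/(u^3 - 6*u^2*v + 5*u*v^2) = (u - 4*v)/(u*(u - 5*v))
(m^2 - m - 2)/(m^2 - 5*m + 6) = (m + 1)/(m - 3)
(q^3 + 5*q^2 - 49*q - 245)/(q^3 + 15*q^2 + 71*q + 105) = (q - 7)/(q + 3)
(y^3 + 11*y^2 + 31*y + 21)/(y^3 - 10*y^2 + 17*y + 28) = (y^2 + 10*y + 21)/(y^2 - 11*y + 28)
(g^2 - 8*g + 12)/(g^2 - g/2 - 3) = 2*(g - 6)/(2*g + 3)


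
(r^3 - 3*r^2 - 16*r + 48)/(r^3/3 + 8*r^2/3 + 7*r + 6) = 3*(r^3 - 3*r^2 - 16*r + 48)/(r^3 + 8*r^2 + 21*r + 18)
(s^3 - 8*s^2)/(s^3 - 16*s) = s*(s - 8)/(s^2 - 16)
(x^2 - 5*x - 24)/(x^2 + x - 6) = (x - 8)/(x - 2)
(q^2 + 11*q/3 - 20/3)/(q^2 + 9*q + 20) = (q - 4/3)/(q + 4)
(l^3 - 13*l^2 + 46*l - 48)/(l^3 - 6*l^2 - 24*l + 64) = (l - 3)/(l + 4)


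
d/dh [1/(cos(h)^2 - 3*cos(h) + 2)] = (2*cos(h) - 3)*sin(h)/(cos(h)^2 - 3*cos(h) + 2)^2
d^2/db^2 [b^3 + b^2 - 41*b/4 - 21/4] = 6*b + 2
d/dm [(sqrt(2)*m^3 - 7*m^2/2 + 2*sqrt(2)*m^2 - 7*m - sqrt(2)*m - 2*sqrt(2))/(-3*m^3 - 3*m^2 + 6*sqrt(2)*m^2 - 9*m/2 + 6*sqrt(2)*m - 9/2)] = (2*m^4 + 4*sqrt(2)*m^4 - 20*sqrt(2)*m^3 - 24*m^3 - 30*sqrt(2)*m^2 + 41*m^2 - 40*sqrt(2)*m + 106*m - 6*sqrt(2) + 74)/(3*(4*m^6 - 16*sqrt(2)*m^5 + 8*m^5 - 32*sqrt(2)*m^4 + 48*m^4 - 40*sqrt(2)*m^3 + 88*m^3 - 48*sqrt(2)*m^2 + 53*m^2 - 24*sqrt(2)*m + 18*m + 9))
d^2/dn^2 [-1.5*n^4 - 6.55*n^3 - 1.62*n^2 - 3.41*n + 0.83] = -18.0*n^2 - 39.3*n - 3.24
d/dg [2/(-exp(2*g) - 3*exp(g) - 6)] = (4*exp(g) + 6)*exp(g)/(exp(2*g) + 3*exp(g) + 6)^2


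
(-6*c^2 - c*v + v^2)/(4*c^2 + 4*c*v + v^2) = (-3*c + v)/(2*c + v)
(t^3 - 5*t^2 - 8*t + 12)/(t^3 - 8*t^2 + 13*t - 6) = (t + 2)/(t - 1)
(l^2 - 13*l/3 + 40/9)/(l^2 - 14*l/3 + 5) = (l - 8/3)/(l - 3)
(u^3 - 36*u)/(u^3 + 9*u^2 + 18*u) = (u - 6)/(u + 3)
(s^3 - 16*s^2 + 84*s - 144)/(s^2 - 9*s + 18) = (s^2 - 10*s + 24)/(s - 3)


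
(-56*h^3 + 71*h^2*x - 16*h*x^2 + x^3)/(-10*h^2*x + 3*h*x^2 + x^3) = (-56*h^3 + 71*h^2*x - 16*h*x^2 + x^3)/(x*(-10*h^2 + 3*h*x + x^2))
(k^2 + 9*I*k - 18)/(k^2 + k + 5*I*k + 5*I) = (k^2 + 9*I*k - 18)/(k^2 + k + 5*I*k + 5*I)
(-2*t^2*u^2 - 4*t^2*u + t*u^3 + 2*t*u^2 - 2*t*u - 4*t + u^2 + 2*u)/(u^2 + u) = (-2*t^2*u^2 - 4*t^2*u + t*u^3 + 2*t*u^2 - 2*t*u - 4*t + u^2 + 2*u)/(u*(u + 1))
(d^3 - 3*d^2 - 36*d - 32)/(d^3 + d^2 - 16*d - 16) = (d - 8)/(d - 4)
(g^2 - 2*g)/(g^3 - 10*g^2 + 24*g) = (g - 2)/(g^2 - 10*g + 24)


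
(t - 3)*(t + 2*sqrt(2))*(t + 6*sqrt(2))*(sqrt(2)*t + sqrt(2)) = sqrt(2)*t^4 - 2*sqrt(2)*t^3 + 16*t^3 - 32*t^2 + 21*sqrt(2)*t^2 - 48*sqrt(2)*t - 48*t - 72*sqrt(2)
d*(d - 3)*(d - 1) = d^3 - 4*d^2 + 3*d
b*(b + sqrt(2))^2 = b^3 + 2*sqrt(2)*b^2 + 2*b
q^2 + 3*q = q*(q + 3)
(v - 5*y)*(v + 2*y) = v^2 - 3*v*y - 10*y^2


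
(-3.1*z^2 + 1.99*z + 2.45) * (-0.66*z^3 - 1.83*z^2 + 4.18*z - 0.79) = 2.046*z^5 + 4.3596*z^4 - 18.2167*z^3 + 6.2837*z^2 + 8.6689*z - 1.9355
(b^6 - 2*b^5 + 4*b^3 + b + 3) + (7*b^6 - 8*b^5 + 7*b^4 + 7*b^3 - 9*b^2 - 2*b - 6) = 8*b^6 - 10*b^5 + 7*b^4 + 11*b^3 - 9*b^2 - b - 3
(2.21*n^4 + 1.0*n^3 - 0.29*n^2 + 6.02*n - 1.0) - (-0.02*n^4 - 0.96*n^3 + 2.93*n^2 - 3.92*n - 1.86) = 2.23*n^4 + 1.96*n^3 - 3.22*n^2 + 9.94*n + 0.86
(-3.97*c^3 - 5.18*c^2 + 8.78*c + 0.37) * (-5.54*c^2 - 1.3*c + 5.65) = 21.9938*c^5 + 33.8582*c^4 - 64.3377*c^3 - 42.7308*c^2 + 49.126*c + 2.0905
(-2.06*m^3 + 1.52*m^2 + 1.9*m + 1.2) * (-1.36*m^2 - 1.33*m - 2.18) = 2.8016*m^5 + 0.6726*m^4 - 0.1148*m^3 - 7.4726*m^2 - 5.738*m - 2.616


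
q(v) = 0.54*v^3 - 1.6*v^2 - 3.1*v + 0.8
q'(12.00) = 191.78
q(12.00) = 666.32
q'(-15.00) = 409.40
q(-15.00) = -2135.20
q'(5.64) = 30.38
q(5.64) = 29.30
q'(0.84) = -4.64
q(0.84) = -2.61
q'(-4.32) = 40.96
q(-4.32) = -59.20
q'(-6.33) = 82.07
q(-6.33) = -180.65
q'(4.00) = 10.02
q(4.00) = -2.64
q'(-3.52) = 28.24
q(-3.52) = -31.66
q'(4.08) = 10.81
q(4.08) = -1.81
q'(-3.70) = 30.92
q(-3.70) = -36.99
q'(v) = 1.62*v^2 - 3.2*v - 3.1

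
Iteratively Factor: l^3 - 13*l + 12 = (l - 3)*(l^2 + 3*l - 4) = (l - 3)*(l - 1)*(l + 4)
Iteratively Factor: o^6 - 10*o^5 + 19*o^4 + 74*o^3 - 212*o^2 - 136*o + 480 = (o - 5)*(o^5 - 5*o^4 - 6*o^3 + 44*o^2 + 8*o - 96) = (o - 5)*(o + 2)*(o^4 - 7*o^3 + 8*o^2 + 28*o - 48) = (o - 5)*(o - 4)*(o + 2)*(o^3 - 3*o^2 - 4*o + 12) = (o - 5)*(o - 4)*(o + 2)^2*(o^2 - 5*o + 6) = (o - 5)*(o - 4)*(o - 3)*(o + 2)^2*(o - 2)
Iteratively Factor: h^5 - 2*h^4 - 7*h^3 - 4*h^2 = (h)*(h^4 - 2*h^3 - 7*h^2 - 4*h) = h*(h + 1)*(h^3 - 3*h^2 - 4*h) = h*(h + 1)^2*(h^2 - 4*h) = h^2*(h + 1)^2*(h - 4)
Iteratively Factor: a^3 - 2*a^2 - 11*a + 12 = (a + 3)*(a^2 - 5*a + 4) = (a - 4)*(a + 3)*(a - 1)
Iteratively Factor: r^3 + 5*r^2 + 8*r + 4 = (r + 1)*(r^2 + 4*r + 4) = (r + 1)*(r + 2)*(r + 2)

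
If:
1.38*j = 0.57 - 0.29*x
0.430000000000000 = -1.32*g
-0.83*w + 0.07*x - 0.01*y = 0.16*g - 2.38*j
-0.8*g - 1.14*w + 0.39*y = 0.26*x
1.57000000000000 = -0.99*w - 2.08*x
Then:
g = -0.33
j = 0.78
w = 2.11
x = -1.76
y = 4.32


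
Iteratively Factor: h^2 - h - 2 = (h + 1)*(h - 2)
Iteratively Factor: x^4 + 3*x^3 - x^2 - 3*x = (x + 3)*(x^3 - x) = x*(x + 3)*(x^2 - 1) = x*(x + 1)*(x + 3)*(x - 1)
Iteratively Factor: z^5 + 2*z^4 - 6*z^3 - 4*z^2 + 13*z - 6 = (z - 1)*(z^4 + 3*z^3 - 3*z^2 - 7*z + 6) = (z - 1)^2*(z^3 + 4*z^2 + z - 6) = (z - 1)^2*(z + 2)*(z^2 + 2*z - 3) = (z - 1)^2*(z + 2)*(z + 3)*(z - 1)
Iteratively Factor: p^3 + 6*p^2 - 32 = (p - 2)*(p^2 + 8*p + 16) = (p - 2)*(p + 4)*(p + 4)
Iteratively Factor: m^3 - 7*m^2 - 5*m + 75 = (m - 5)*(m^2 - 2*m - 15) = (m - 5)^2*(m + 3)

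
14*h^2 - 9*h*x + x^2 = (-7*h + x)*(-2*h + x)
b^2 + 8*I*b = b*(b + 8*I)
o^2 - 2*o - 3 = (o - 3)*(o + 1)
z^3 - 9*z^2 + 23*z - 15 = (z - 5)*(z - 3)*(z - 1)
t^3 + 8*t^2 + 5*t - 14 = (t - 1)*(t + 2)*(t + 7)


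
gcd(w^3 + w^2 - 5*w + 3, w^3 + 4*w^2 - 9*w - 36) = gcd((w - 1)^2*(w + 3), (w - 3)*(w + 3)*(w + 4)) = w + 3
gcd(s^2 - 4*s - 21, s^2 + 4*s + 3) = s + 3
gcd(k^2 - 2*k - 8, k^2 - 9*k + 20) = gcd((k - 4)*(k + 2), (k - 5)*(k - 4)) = k - 4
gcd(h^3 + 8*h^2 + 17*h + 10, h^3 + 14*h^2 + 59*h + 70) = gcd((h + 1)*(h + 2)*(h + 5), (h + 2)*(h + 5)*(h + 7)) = h^2 + 7*h + 10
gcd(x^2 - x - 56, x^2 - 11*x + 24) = x - 8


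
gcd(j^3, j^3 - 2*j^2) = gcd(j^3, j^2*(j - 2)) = j^2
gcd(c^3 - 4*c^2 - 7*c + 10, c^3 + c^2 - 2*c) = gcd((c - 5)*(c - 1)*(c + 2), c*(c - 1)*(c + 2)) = c^2 + c - 2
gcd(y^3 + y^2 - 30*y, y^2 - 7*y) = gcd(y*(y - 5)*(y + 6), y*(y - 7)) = y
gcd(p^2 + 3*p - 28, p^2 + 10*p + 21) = p + 7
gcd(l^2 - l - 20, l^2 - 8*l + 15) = l - 5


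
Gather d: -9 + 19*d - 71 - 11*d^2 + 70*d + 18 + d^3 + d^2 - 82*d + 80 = d^3 - 10*d^2 + 7*d + 18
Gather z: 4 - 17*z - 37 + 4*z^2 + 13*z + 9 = 4*z^2 - 4*z - 24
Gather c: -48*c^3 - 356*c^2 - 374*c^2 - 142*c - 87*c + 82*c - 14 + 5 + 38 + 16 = -48*c^3 - 730*c^2 - 147*c + 45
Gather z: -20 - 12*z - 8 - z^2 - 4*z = -z^2 - 16*z - 28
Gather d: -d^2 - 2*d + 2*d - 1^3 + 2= 1 - d^2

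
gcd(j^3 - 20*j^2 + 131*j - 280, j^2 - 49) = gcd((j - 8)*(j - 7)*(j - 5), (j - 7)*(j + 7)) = j - 7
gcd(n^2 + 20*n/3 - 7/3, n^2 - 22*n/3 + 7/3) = n - 1/3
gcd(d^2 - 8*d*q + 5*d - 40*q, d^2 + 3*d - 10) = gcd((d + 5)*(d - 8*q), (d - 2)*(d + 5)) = d + 5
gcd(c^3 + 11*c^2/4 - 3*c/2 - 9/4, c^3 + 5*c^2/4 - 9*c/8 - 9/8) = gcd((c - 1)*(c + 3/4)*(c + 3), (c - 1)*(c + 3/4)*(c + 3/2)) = c^2 - c/4 - 3/4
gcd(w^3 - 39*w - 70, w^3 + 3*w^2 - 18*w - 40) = w^2 + 7*w + 10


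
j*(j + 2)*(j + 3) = j^3 + 5*j^2 + 6*j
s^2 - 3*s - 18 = (s - 6)*(s + 3)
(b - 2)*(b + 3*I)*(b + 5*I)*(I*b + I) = I*b^4 - 8*b^3 - I*b^3 + 8*b^2 - 17*I*b^2 + 16*b + 15*I*b + 30*I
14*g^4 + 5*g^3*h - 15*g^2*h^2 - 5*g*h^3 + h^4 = (-7*g + h)*(-g + h)*(g + h)*(2*g + h)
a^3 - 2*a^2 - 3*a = a*(a - 3)*(a + 1)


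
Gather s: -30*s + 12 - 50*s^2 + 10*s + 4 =-50*s^2 - 20*s + 16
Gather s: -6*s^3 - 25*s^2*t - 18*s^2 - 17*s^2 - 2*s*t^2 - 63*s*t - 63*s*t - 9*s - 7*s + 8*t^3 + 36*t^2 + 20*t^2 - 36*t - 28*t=-6*s^3 + s^2*(-25*t - 35) + s*(-2*t^2 - 126*t - 16) + 8*t^3 + 56*t^2 - 64*t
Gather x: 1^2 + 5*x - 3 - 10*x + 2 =-5*x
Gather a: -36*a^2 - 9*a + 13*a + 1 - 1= -36*a^2 + 4*a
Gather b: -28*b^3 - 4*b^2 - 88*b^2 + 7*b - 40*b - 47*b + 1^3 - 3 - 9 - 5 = -28*b^3 - 92*b^2 - 80*b - 16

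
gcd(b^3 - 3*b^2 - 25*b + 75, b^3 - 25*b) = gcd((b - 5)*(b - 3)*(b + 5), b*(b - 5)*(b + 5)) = b^2 - 25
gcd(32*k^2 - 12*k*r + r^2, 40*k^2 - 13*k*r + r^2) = -8*k + r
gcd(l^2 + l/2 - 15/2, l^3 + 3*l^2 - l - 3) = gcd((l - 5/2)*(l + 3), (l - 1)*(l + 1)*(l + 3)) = l + 3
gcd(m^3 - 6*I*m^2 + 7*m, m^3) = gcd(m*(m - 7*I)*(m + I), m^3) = m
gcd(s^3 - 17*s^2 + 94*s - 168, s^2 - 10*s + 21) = s - 7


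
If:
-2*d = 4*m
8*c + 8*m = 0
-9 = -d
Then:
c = 9/2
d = 9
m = -9/2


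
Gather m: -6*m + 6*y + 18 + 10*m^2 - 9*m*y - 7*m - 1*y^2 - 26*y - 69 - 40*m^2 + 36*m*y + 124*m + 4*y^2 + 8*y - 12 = -30*m^2 + m*(27*y + 111) + 3*y^2 - 12*y - 63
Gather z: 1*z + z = 2*z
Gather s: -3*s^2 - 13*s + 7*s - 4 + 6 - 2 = -3*s^2 - 6*s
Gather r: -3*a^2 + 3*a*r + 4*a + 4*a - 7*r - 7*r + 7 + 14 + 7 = -3*a^2 + 8*a + r*(3*a - 14) + 28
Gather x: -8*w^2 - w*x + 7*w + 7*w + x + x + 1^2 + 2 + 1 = -8*w^2 + 14*w + x*(2 - w) + 4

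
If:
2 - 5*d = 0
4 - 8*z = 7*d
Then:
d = 2/5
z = 3/20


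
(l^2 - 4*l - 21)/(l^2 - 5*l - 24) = (l - 7)/(l - 8)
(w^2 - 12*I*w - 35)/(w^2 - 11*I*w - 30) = (w - 7*I)/(w - 6*I)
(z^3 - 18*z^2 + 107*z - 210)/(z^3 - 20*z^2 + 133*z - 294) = (z - 5)/(z - 7)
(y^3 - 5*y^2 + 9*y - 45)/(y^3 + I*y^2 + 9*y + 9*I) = (y - 5)/(y + I)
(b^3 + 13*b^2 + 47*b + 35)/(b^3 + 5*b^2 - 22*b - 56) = (b^2 + 6*b + 5)/(b^2 - 2*b - 8)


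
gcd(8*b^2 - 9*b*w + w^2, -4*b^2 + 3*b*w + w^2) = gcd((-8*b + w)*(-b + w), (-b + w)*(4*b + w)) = -b + w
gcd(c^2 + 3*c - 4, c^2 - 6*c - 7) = 1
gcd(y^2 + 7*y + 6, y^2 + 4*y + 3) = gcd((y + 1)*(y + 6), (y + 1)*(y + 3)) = y + 1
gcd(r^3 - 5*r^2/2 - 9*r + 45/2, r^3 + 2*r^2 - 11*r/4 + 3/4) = r + 3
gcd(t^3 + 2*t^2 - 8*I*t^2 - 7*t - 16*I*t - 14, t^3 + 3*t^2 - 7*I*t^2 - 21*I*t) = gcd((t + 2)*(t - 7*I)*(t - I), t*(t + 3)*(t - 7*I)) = t - 7*I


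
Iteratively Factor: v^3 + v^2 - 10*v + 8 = (v + 4)*(v^2 - 3*v + 2) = (v - 2)*(v + 4)*(v - 1)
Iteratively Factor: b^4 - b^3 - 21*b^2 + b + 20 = (b - 5)*(b^3 + 4*b^2 - b - 4) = (b - 5)*(b - 1)*(b^2 + 5*b + 4) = (b - 5)*(b - 1)*(b + 1)*(b + 4)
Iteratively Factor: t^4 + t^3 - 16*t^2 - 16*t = (t)*(t^3 + t^2 - 16*t - 16) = t*(t + 4)*(t^2 - 3*t - 4) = t*(t + 1)*(t + 4)*(t - 4)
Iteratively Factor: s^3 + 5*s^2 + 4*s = (s)*(s^2 + 5*s + 4) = s*(s + 1)*(s + 4)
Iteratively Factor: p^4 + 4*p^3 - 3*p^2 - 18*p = (p + 3)*(p^3 + p^2 - 6*p) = (p - 2)*(p + 3)*(p^2 + 3*p) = (p - 2)*(p + 3)^2*(p)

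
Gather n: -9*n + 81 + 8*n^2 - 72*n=8*n^2 - 81*n + 81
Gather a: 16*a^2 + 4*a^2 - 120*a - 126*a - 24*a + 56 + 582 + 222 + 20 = 20*a^2 - 270*a + 880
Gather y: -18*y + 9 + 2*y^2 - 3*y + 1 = 2*y^2 - 21*y + 10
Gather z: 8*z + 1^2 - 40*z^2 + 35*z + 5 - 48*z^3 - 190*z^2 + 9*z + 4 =-48*z^3 - 230*z^2 + 52*z + 10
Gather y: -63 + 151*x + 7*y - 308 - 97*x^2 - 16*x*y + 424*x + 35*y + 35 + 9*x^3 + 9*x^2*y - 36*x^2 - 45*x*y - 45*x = 9*x^3 - 133*x^2 + 530*x + y*(9*x^2 - 61*x + 42) - 336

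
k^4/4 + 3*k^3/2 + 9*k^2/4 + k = k*(k/4 + 1/4)*(k + 1)*(k + 4)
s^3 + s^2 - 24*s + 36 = (s - 3)*(s - 2)*(s + 6)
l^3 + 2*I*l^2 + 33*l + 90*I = (l - 6*I)*(l + 3*I)*(l + 5*I)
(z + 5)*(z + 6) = z^2 + 11*z + 30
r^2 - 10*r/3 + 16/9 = (r - 8/3)*(r - 2/3)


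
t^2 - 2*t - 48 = (t - 8)*(t + 6)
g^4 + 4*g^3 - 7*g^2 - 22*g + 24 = (g - 2)*(g - 1)*(g + 3)*(g + 4)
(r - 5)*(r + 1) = r^2 - 4*r - 5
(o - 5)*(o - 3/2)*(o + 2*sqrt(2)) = o^3 - 13*o^2/2 + 2*sqrt(2)*o^2 - 13*sqrt(2)*o + 15*o/2 + 15*sqrt(2)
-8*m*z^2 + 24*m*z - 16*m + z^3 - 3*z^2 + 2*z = (-8*m + z)*(z - 2)*(z - 1)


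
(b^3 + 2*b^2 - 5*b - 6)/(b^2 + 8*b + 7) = (b^2 + b - 6)/(b + 7)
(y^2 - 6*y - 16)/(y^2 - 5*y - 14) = (y - 8)/(y - 7)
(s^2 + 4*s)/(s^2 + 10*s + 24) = s/(s + 6)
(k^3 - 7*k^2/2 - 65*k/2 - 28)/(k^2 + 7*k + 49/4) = 2*(k^2 - 7*k - 8)/(2*k + 7)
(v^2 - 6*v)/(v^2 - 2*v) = (v - 6)/(v - 2)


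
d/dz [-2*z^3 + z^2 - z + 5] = -6*z^2 + 2*z - 1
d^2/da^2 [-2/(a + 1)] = -4/(a + 1)^3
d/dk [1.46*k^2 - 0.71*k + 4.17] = 2.92*k - 0.71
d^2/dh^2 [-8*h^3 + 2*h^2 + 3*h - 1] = 4 - 48*h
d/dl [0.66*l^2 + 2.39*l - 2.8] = 1.32*l + 2.39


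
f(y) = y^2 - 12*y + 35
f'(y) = 2*y - 12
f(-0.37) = 39.58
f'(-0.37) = -12.74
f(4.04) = 2.84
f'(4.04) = -3.92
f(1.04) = 23.60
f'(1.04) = -9.92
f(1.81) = 16.56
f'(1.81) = -8.38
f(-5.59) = 133.33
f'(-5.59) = -23.18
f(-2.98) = 79.64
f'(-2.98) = -17.96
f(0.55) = 28.70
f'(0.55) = -10.90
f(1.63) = 18.10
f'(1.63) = -8.74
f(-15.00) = 440.00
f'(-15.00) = -42.00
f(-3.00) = 80.00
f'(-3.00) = -18.00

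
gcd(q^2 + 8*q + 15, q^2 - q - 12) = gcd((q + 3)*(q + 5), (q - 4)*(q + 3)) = q + 3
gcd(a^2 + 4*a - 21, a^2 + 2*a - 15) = a - 3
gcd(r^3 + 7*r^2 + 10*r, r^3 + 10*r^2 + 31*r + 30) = r^2 + 7*r + 10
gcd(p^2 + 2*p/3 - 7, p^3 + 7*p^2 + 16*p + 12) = p + 3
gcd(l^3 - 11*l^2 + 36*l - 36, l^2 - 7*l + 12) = l - 3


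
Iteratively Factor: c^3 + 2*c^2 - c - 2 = (c + 1)*(c^2 + c - 2) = (c + 1)*(c + 2)*(c - 1)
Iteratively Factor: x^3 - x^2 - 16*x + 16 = (x - 4)*(x^2 + 3*x - 4) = (x - 4)*(x - 1)*(x + 4)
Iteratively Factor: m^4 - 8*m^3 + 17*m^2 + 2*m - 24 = (m + 1)*(m^3 - 9*m^2 + 26*m - 24) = (m - 4)*(m + 1)*(m^2 - 5*m + 6) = (m - 4)*(m - 2)*(m + 1)*(m - 3)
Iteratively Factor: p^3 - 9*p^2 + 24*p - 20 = (p - 2)*(p^2 - 7*p + 10) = (p - 2)^2*(p - 5)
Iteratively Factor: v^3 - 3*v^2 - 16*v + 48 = (v + 4)*(v^2 - 7*v + 12) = (v - 3)*(v + 4)*(v - 4)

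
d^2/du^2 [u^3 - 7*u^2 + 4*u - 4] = 6*u - 14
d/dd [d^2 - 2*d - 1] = 2*d - 2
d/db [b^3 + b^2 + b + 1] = 3*b^2 + 2*b + 1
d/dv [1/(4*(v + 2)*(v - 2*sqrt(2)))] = ((-v + 2*sqrt(2))*(v + 2) - (v - 2*sqrt(2))^2)/(4*(v + 2)^2*(v - 2*sqrt(2))^3)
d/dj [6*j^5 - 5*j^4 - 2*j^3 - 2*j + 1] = 30*j^4 - 20*j^3 - 6*j^2 - 2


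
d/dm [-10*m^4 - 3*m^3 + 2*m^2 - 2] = m*(-40*m^2 - 9*m + 4)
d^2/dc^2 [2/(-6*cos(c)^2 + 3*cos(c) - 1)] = 6*(-48*sin(c)^4 + 19*sin(c)^2 - 47*cos(c)/2 + 9*cos(3*c)/2 + 31)/(6*sin(c)^2 + 3*cos(c) - 7)^3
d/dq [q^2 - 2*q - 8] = 2*q - 2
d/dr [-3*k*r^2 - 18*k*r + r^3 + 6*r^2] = -6*k*r - 18*k + 3*r^2 + 12*r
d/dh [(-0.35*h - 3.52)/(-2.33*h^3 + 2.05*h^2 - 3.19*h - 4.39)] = (-1.631*h^3 - 23.8873*h^2 + 14.432*h - 9.6923)/(5.4289*h^6 - 9.553*h^5 + 19.0679*h^4 + 7.3784*h^3 - 7.8229*h^2 + 28.0082*h + 19.2721)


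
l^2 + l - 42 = (l - 6)*(l + 7)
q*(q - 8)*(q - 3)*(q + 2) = q^4 - 9*q^3 + 2*q^2 + 48*q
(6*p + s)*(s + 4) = 6*p*s + 24*p + s^2 + 4*s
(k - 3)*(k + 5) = k^2 + 2*k - 15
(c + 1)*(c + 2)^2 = c^3 + 5*c^2 + 8*c + 4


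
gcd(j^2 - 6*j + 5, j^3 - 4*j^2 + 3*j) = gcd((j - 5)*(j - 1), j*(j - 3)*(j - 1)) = j - 1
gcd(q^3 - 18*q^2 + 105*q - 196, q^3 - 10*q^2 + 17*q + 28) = q^2 - 11*q + 28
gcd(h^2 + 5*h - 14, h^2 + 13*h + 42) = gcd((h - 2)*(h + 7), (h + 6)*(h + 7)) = h + 7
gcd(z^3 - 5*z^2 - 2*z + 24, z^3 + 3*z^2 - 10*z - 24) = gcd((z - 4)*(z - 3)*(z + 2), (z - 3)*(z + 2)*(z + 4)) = z^2 - z - 6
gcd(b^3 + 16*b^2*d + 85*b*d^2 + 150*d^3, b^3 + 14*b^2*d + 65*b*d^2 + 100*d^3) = b^2 + 10*b*d + 25*d^2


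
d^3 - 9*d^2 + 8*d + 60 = (d - 6)*(d - 5)*(d + 2)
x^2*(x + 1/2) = x^3 + x^2/2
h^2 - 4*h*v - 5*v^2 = (h - 5*v)*(h + v)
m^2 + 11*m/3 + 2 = (m + 2/3)*(m + 3)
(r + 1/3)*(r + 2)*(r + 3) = r^3 + 16*r^2/3 + 23*r/3 + 2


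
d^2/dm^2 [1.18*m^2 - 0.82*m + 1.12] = 2.36000000000000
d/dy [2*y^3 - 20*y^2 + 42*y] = 6*y^2 - 40*y + 42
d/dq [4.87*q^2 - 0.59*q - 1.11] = 9.74*q - 0.59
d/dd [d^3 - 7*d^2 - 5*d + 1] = 3*d^2 - 14*d - 5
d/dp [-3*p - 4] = -3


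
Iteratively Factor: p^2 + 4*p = (p + 4)*(p)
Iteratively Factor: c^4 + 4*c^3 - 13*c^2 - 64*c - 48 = (c - 4)*(c^3 + 8*c^2 + 19*c + 12) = (c - 4)*(c + 1)*(c^2 + 7*c + 12) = (c - 4)*(c + 1)*(c + 3)*(c + 4)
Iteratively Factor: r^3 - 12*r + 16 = (r + 4)*(r^2 - 4*r + 4) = (r - 2)*(r + 4)*(r - 2)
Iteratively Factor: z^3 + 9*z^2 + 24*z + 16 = (z + 1)*(z^2 + 8*z + 16) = (z + 1)*(z + 4)*(z + 4)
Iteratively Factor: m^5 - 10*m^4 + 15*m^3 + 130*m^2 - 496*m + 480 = (m - 4)*(m^4 - 6*m^3 - 9*m^2 + 94*m - 120) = (m - 4)*(m - 3)*(m^3 - 3*m^2 - 18*m + 40) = (m - 4)*(m - 3)*(m + 4)*(m^2 - 7*m + 10) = (m - 4)*(m - 3)*(m - 2)*(m + 4)*(m - 5)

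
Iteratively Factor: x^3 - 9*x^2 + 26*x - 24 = (x - 4)*(x^2 - 5*x + 6) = (x - 4)*(x - 2)*(x - 3)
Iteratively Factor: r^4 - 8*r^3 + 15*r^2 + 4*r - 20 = (r + 1)*(r^3 - 9*r^2 + 24*r - 20) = (r - 2)*(r + 1)*(r^2 - 7*r + 10) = (r - 2)^2*(r + 1)*(r - 5)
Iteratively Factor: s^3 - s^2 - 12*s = (s)*(s^2 - s - 12) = s*(s + 3)*(s - 4)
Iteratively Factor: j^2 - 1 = (j + 1)*(j - 1)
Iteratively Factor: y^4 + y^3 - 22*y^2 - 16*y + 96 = (y - 2)*(y^3 + 3*y^2 - 16*y - 48) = (y - 2)*(y + 3)*(y^2 - 16) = (y - 4)*(y - 2)*(y + 3)*(y + 4)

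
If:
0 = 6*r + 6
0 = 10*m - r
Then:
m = -1/10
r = -1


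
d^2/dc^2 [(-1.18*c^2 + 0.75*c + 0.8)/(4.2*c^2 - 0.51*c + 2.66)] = (21.40488*c^3 + 163.76976*c^2 - 60.5556*c - 32.122556)/(74.088*c^6 - 26.9892*c^5 + 144.04446*c^4 - 34.318971*c^3 + 91.228158*c^2 - 10.825668*c + 18.821096)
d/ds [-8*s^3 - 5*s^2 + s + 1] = -24*s^2 - 10*s + 1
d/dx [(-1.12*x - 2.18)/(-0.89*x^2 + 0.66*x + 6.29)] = (0.9968*x^2 - 0.7392*x - (1.12*x + 2.18)*(1.78*x - 0.66) - 7.0448)/(-0.89*x^2 + 0.66*x + 6.29)^2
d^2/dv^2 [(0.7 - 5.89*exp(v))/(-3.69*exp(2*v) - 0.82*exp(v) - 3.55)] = (80.1988289999999*exp(4*v) - 55.947042*exp(3*v) - 469.29051*exp(2*v) + 19.06213*exp(v) + 76.266425)*exp(v)/(50.243409*exp(6*v) + 33.495606*exp(5*v) + 152.454933*exp(4*v) + 65.000908*exp(3*v) + 146.670735*exp(2*v) + 31.00215*exp(v) + 44.738875)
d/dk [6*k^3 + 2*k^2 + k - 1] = 18*k^2 + 4*k + 1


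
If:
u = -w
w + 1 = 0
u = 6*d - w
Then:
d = 0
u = 1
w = -1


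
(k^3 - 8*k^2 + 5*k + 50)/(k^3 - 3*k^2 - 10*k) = (k - 5)/k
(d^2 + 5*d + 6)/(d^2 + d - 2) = (d + 3)/(d - 1)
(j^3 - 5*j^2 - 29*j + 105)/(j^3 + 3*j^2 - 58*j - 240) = (j^2 - 10*j + 21)/(j^2 - 2*j - 48)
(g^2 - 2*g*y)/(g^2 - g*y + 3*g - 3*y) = g*(g - 2*y)/(g^2 - g*y + 3*g - 3*y)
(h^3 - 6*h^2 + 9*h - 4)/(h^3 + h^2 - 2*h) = (h^2 - 5*h + 4)/(h*(h + 2))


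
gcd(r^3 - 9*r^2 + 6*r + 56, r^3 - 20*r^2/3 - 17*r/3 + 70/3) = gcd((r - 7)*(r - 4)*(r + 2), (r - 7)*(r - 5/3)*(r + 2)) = r^2 - 5*r - 14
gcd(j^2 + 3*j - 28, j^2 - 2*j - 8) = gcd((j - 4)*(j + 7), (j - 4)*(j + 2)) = j - 4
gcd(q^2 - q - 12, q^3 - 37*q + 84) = q - 4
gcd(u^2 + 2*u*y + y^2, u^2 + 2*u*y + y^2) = u^2 + 2*u*y + y^2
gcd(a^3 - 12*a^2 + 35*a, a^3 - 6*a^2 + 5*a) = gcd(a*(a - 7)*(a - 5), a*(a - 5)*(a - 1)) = a^2 - 5*a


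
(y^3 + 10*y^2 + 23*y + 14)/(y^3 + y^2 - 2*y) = (y^2 + 8*y + 7)/(y*(y - 1))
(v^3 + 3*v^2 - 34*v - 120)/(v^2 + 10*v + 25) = (v^2 - 2*v - 24)/(v + 5)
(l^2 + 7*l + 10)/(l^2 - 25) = (l + 2)/(l - 5)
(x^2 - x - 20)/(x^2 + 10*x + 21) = (x^2 - x - 20)/(x^2 + 10*x + 21)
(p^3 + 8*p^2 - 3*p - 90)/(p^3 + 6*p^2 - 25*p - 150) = (p - 3)/(p - 5)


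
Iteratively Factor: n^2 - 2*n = (n - 2)*(n)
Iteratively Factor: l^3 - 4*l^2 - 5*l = (l)*(l^2 - 4*l - 5) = l*(l + 1)*(l - 5)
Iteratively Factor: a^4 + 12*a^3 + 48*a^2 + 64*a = (a + 4)*(a^3 + 8*a^2 + 16*a) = a*(a + 4)*(a^2 + 8*a + 16) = a*(a + 4)^2*(a + 4)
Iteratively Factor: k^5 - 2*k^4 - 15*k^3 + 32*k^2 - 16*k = (k - 1)*(k^4 - k^3 - 16*k^2 + 16*k) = (k - 1)*(k + 4)*(k^3 - 5*k^2 + 4*k) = (k - 1)^2*(k + 4)*(k^2 - 4*k) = k*(k - 1)^2*(k + 4)*(k - 4)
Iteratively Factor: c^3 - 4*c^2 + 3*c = (c - 1)*(c^2 - 3*c) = (c - 3)*(c - 1)*(c)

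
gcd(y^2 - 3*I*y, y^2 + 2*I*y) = y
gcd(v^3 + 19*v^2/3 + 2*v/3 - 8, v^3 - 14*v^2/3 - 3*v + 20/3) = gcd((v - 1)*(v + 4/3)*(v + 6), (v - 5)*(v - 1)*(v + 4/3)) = v^2 + v/3 - 4/3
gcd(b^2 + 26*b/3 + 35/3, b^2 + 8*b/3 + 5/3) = b + 5/3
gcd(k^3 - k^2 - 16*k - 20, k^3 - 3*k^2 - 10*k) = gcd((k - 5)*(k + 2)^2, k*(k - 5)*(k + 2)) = k^2 - 3*k - 10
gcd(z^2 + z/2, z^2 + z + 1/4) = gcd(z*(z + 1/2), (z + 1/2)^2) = z + 1/2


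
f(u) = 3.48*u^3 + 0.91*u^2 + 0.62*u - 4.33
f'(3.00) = 100.04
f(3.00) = 99.68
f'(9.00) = 862.64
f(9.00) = 2611.88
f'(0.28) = 1.95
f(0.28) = -4.01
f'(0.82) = 9.13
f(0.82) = -1.29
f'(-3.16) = 99.12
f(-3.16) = -107.01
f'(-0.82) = 6.15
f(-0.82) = -6.15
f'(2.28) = 59.04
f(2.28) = 43.06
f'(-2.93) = 84.91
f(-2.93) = -85.87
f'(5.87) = 371.03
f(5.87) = 734.54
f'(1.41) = 23.94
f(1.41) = 8.11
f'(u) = 10.44*u^2 + 1.82*u + 0.62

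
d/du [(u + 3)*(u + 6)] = 2*u + 9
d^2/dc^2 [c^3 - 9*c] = 6*c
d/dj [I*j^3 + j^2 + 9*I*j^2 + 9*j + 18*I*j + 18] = 3*I*j^2 + j*(2 + 18*I) + 9 + 18*I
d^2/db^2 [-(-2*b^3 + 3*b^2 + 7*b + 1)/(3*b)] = 4/3 - 2/(3*b^3)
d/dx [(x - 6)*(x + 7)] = 2*x + 1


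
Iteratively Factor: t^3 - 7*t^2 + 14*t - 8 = (t - 1)*(t^2 - 6*t + 8) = (t - 4)*(t - 1)*(t - 2)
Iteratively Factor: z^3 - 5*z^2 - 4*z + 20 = (z - 5)*(z^2 - 4) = (z - 5)*(z - 2)*(z + 2)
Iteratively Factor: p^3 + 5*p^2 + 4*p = (p)*(p^2 + 5*p + 4) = p*(p + 1)*(p + 4)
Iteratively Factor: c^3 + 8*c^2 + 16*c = (c + 4)*(c^2 + 4*c) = c*(c + 4)*(c + 4)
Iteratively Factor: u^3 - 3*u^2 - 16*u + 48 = (u + 4)*(u^2 - 7*u + 12) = (u - 4)*(u + 4)*(u - 3)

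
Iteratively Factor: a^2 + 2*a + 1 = (a + 1)*(a + 1)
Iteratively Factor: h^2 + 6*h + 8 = (h + 4)*(h + 2)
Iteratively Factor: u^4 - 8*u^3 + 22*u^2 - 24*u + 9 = (u - 3)*(u^3 - 5*u^2 + 7*u - 3) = (u - 3)*(u - 1)*(u^2 - 4*u + 3) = (u - 3)*(u - 1)^2*(u - 3)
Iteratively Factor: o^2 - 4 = (o - 2)*(o + 2)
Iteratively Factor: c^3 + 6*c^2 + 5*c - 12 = (c - 1)*(c^2 + 7*c + 12) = (c - 1)*(c + 4)*(c + 3)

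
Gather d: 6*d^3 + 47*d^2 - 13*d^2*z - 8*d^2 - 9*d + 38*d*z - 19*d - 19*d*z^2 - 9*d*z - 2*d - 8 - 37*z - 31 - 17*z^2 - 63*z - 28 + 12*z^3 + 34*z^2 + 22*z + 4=6*d^3 + d^2*(39 - 13*z) + d*(-19*z^2 + 29*z - 30) + 12*z^3 + 17*z^2 - 78*z - 63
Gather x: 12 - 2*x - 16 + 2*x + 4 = 0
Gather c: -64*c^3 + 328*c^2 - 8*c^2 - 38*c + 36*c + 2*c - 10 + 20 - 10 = -64*c^3 + 320*c^2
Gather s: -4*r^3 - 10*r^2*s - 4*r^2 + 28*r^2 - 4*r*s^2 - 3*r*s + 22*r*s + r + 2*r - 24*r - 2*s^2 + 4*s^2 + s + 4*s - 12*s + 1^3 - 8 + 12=-4*r^3 + 24*r^2 - 21*r + s^2*(2 - 4*r) + s*(-10*r^2 + 19*r - 7) + 5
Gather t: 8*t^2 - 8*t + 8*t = 8*t^2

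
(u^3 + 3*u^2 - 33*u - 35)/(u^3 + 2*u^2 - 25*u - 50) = (u^2 + 8*u + 7)/(u^2 + 7*u + 10)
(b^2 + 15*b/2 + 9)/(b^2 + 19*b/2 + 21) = (2*b + 3)/(2*b + 7)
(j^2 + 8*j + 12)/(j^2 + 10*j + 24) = (j + 2)/(j + 4)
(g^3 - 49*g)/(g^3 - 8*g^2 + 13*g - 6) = g*(g^2 - 49)/(g^3 - 8*g^2 + 13*g - 6)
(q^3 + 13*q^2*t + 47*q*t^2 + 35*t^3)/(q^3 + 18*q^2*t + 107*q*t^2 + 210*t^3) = (q + t)/(q + 6*t)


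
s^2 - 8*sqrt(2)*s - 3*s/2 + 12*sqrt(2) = (s - 3/2)*(s - 8*sqrt(2))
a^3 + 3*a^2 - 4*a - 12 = (a - 2)*(a + 2)*(a + 3)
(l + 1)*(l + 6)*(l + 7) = l^3 + 14*l^2 + 55*l + 42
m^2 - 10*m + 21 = (m - 7)*(m - 3)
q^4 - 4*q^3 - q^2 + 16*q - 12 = (q - 3)*(q - 2)*(q - 1)*(q + 2)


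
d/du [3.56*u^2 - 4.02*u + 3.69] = 7.12*u - 4.02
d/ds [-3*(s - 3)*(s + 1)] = 6 - 6*s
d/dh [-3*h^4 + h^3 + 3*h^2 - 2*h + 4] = -12*h^3 + 3*h^2 + 6*h - 2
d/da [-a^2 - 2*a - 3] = -2*a - 2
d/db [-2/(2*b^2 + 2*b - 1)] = 4*(2*b + 1)/(2*b^2 + 2*b - 1)^2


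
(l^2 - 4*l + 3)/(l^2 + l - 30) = (l^2 - 4*l + 3)/(l^2 + l - 30)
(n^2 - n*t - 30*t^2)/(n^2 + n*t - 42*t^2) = (n + 5*t)/(n + 7*t)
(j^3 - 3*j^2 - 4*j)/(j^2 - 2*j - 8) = j*(j + 1)/(j + 2)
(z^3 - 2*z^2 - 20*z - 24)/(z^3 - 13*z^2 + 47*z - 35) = (z^3 - 2*z^2 - 20*z - 24)/(z^3 - 13*z^2 + 47*z - 35)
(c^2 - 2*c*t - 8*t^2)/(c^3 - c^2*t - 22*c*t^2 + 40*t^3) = (-c - 2*t)/(-c^2 - 3*c*t + 10*t^2)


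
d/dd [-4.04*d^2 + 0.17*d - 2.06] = 0.17 - 8.08*d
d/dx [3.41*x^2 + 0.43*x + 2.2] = 6.82*x + 0.43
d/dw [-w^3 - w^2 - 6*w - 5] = -3*w^2 - 2*w - 6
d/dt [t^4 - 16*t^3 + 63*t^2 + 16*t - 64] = 4*t^3 - 48*t^2 + 126*t + 16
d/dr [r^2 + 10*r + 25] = 2*r + 10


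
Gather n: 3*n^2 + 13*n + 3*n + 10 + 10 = 3*n^2 + 16*n + 20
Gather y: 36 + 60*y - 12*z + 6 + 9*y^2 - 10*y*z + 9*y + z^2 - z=9*y^2 + y*(69 - 10*z) + z^2 - 13*z + 42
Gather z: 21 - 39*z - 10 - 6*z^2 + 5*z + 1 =-6*z^2 - 34*z + 12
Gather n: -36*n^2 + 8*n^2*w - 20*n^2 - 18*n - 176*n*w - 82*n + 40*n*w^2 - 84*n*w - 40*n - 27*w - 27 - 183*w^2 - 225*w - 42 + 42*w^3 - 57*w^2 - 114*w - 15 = n^2*(8*w - 56) + n*(40*w^2 - 260*w - 140) + 42*w^3 - 240*w^2 - 366*w - 84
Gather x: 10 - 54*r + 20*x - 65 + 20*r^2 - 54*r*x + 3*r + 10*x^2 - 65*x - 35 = 20*r^2 - 51*r + 10*x^2 + x*(-54*r - 45) - 90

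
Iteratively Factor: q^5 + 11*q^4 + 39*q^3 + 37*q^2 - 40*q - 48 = (q + 1)*(q^4 + 10*q^3 + 29*q^2 + 8*q - 48) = (q + 1)*(q + 4)*(q^3 + 6*q^2 + 5*q - 12) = (q + 1)*(q + 4)^2*(q^2 + 2*q - 3) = (q - 1)*(q + 1)*(q + 4)^2*(q + 3)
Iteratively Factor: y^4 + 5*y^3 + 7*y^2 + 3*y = (y + 1)*(y^3 + 4*y^2 + 3*y) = y*(y + 1)*(y^2 + 4*y + 3) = y*(y + 1)^2*(y + 3)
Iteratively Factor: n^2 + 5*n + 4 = (n + 1)*(n + 4)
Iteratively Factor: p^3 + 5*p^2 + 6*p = (p)*(p^2 + 5*p + 6) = p*(p + 2)*(p + 3)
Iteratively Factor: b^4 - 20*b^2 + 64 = (b - 4)*(b^3 + 4*b^2 - 4*b - 16) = (b - 4)*(b + 4)*(b^2 - 4) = (b - 4)*(b - 2)*(b + 4)*(b + 2)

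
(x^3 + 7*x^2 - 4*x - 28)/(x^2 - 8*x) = (x^3 + 7*x^2 - 4*x - 28)/(x*(x - 8))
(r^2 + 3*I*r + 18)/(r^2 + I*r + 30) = (r - 3*I)/(r - 5*I)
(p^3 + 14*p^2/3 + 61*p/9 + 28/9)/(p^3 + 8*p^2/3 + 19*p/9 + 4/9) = (3*p + 7)/(3*p + 1)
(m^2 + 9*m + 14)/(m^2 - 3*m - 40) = (m^2 + 9*m + 14)/(m^2 - 3*m - 40)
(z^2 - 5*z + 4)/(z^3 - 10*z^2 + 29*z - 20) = 1/(z - 5)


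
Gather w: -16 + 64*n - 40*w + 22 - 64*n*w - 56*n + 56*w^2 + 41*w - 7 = 8*n + 56*w^2 + w*(1 - 64*n) - 1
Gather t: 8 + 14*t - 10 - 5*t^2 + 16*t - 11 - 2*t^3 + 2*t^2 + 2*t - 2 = -2*t^3 - 3*t^2 + 32*t - 15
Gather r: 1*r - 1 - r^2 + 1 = -r^2 + r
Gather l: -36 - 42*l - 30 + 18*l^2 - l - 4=18*l^2 - 43*l - 70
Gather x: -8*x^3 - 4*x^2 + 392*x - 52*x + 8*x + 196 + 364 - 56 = -8*x^3 - 4*x^2 + 348*x + 504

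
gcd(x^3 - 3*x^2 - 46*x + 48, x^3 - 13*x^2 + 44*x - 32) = x^2 - 9*x + 8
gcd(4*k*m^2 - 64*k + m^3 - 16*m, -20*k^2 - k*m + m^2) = 4*k + m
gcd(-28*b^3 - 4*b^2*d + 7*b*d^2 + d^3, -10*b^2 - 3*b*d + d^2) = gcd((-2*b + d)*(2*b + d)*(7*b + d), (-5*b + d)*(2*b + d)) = 2*b + d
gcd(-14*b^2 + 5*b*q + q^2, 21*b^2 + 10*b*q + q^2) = 7*b + q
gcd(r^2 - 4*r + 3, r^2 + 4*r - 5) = r - 1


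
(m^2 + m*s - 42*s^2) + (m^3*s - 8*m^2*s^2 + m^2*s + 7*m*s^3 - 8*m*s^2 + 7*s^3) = m^3*s - 8*m^2*s^2 + m^2*s + m^2 + 7*m*s^3 - 8*m*s^2 + m*s + 7*s^3 - 42*s^2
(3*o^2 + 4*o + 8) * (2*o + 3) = 6*o^3 + 17*o^2 + 28*o + 24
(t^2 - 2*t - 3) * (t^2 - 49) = t^4 - 2*t^3 - 52*t^2 + 98*t + 147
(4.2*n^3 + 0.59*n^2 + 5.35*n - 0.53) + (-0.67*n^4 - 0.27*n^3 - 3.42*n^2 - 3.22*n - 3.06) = -0.67*n^4 + 3.93*n^3 - 2.83*n^2 + 2.13*n - 3.59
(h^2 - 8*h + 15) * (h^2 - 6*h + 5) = h^4 - 14*h^3 + 68*h^2 - 130*h + 75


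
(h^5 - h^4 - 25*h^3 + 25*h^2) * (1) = h^5 - h^4 - 25*h^3 + 25*h^2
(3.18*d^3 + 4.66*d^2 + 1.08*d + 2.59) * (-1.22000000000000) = -3.8796*d^3 - 5.6852*d^2 - 1.3176*d - 3.1598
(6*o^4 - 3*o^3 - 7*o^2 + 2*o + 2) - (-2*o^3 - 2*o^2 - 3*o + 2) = 6*o^4 - o^3 - 5*o^2 + 5*o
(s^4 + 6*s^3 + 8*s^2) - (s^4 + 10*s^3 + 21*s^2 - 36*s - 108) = -4*s^3 - 13*s^2 + 36*s + 108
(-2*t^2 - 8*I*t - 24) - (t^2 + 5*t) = -3*t^2 - 5*t - 8*I*t - 24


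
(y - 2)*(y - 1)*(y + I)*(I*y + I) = I*y^4 - y^3 - 2*I*y^3 + 2*y^2 - I*y^2 + y + 2*I*y - 2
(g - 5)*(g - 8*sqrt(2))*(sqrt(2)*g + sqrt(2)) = sqrt(2)*g^3 - 16*g^2 - 4*sqrt(2)*g^2 - 5*sqrt(2)*g + 64*g + 80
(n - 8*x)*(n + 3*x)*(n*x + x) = n^3*x - 5*n^2*x^2 + n^2*x - 24*n*x^3 - 5*n*x^2 - 24*x^3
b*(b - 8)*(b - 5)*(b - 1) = b^4 - 14*b^3 + 53*b^2 - 40*b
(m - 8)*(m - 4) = m^2 - 12*m + 32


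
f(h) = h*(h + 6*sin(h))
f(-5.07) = -2.79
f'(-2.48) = 3.09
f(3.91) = -1.02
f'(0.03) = 0.42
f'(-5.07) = -15.17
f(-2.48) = 15.29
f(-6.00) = 25.94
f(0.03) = 0.01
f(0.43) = 1.26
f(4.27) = -4.92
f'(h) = h*(6*cos(h) + 1) + h + 6*sin(h)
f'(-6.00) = -44.89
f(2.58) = 14.90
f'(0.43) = 5.71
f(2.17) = 15.46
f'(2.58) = -4.75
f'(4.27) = -7.85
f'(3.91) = -13.22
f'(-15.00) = 34.47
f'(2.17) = 1.95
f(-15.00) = 283.53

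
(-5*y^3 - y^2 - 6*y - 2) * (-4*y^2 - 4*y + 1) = 20*y^5 + 24*y^4 + 23*y^3 + 31*y^2 + 2*y - 2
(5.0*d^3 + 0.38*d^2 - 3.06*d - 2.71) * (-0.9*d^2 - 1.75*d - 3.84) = -4.5*d^5 - 9.092*d^4 - 17.111*d^3 + 6.3348*d^2 + 16.4929*d + 10.4064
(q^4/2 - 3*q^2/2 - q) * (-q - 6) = -q^5/2 - 3*q^4 + 3*q^3/2 + 10*q^2 + 6*q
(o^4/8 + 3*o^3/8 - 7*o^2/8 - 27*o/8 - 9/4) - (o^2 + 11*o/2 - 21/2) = o^4/8 + 3*o^3/8 - 15*o^2/8 - 71*o/8 + 33/4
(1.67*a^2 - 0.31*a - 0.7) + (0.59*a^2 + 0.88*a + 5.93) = 2.26*a^2 + 0.57*a + 5.23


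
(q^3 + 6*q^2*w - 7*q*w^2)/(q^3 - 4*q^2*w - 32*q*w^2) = (-q^2 - 6*q*w + 7*w^2)/(-q^2 + 4*q*w + 32*w^2)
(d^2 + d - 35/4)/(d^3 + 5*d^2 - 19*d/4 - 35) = 1/(d + 4)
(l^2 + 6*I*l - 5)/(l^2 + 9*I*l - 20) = (l + I)/(l + 4*I)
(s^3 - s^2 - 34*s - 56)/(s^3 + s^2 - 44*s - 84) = (s + 4)/(s + 6)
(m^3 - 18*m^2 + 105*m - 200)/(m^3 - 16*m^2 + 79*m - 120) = (m - 5)/(m - 3)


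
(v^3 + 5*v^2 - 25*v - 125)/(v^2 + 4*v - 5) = (v^2 - 25)/(v - 1)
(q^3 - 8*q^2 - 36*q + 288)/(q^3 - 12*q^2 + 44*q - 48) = (q^2 - 2*q - 48)/(q^2 - 6*q + 8)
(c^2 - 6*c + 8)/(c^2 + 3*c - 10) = (c - 4)/(c + 5)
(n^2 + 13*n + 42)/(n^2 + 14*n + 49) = (n + 6)/(n + 7)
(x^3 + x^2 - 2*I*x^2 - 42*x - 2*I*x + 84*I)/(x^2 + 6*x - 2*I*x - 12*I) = (x^2 + x - 42)/(x + 6)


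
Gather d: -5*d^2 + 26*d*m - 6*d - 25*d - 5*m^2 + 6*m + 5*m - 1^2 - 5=-5*d^2 + d*(26*m - 31) - 5*m^2 + 11*m - 6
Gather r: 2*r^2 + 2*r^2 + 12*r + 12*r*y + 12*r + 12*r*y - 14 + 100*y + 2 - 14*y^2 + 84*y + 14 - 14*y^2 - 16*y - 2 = 4*r^2 + r*(24*y + 24) - 28*y^2 + 168*y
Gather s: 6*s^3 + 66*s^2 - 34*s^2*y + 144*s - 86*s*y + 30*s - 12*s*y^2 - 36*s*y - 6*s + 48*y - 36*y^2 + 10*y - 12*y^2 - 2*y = 6*s^3 + s^2*(66 - 34*y) + s*(-12*y^2 - 122*y + 168) - 48*y^2 + 56*y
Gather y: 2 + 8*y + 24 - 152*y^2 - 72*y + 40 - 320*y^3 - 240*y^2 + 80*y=-320*y^3 - 392*y^2 + 16*y + 66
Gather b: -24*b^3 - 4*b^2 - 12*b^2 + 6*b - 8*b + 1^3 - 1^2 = -24*b^3 - 16*b^2 - 2*b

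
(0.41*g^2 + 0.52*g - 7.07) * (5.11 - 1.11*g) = -0.4551*g^3 + 1.5179*g^2 + 10.5049*g - 36.1277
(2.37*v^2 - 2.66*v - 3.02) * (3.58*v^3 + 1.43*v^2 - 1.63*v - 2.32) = 8.4846*v^5 - 6.1337*v^4 - 18.4785*v^3 - 5.4812*v^2 + 11.0938*v + 7.0064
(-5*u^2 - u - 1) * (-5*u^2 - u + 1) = 25*u^4 + 10*u^3 + u^2 - 1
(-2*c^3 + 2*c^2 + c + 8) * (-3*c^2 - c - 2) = 6*c^5 - 4*c^4 - c^3 - 29*c^2 - 10*c - 16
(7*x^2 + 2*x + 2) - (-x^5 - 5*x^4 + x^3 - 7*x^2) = x^5 + 5*x^4 - x^3 + 14*x^2 + 2*x + 2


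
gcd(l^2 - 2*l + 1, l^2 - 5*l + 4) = l - 1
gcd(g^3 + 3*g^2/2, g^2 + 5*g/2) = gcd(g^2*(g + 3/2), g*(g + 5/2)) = g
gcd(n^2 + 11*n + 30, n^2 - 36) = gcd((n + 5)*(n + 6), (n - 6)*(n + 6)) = n + 6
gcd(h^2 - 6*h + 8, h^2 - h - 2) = h - 2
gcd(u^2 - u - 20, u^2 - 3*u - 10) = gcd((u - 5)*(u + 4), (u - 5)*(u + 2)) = u - 5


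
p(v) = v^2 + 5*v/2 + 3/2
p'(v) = 2*v + 5/2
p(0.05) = 1.63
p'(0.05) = 2.60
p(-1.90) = 0.36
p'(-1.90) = -1.30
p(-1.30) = -0.06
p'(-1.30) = -0.10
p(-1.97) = 0.46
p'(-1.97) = -1.44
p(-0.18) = 1.08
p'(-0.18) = 2.14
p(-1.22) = -0.06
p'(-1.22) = 0.06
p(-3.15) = 3.55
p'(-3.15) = -3.80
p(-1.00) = 0.00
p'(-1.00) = 0.50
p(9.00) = 105.00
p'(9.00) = 20.50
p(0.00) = 1.50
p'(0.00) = 2.50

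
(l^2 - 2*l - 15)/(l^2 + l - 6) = (l - 5)/(l - 2)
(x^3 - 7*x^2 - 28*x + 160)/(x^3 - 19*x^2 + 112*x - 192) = (x^2 + x - 20)/(x^2 - 11*x + 24)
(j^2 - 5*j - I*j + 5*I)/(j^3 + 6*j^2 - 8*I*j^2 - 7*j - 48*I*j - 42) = (j - 5)/(j^2 + j*(6 - 7*I) - 42*I)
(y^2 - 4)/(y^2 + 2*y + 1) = (y^2 - 4)/(y^2 + 2*y + 1)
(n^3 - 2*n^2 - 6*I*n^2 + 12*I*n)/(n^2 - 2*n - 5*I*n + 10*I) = n*(n - 6*I)/(n - 5*I)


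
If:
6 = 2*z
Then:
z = 3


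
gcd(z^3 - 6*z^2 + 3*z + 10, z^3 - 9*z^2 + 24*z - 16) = 1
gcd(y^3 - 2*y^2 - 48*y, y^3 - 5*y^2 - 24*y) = y^2 - 8*y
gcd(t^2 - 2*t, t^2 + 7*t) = t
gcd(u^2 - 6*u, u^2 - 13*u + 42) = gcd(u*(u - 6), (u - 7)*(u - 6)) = u - 6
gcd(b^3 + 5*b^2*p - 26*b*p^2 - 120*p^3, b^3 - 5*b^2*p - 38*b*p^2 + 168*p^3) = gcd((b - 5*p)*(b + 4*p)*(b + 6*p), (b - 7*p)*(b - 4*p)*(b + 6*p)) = b + 6*p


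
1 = 1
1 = 1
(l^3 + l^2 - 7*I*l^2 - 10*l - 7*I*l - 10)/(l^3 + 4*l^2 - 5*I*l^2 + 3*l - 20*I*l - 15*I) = (l - 2*I)/(l + 3)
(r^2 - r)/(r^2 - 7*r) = (r - 1)/(r - 7)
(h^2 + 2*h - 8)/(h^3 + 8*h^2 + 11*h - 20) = (h - 2)/(h^2 + 4*h - 5)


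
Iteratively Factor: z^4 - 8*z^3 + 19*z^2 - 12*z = (z - 3)*(z^3 - 5*z^2 + 4*z) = (z - 3)*(z - 1)*(z^2 - 4*z) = z*(z - 3)*(z - 1)*(z - 4)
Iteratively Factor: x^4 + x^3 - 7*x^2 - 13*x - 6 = (x + 1)*(x^3 - 7*x - 6) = (x + 1)^2*(x^2 - x - 6) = (x - 3)*(x + 1)^2*(x + 2)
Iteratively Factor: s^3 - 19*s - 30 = (s + 3)*(s^2 - 3*s - 10) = (s - 5)*(s + 3)*(s + 2)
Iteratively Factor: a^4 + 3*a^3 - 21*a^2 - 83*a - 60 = (a + 3)*(a^3 - 21*a - 20) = (a + 1)*(a + 3)*(a^2 - a - 20) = (a - 5)*(a + 1)*(a + 3)*(a + 4)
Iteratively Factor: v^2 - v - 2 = (v - 2)*(v + 1)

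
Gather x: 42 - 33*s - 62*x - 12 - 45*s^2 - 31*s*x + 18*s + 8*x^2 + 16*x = -45*s^2 - 15*s + 8*x^2 + x*(-31*s - 46) + 30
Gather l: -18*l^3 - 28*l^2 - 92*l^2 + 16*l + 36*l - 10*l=-18*l^3 - 120*l^2 + 42*l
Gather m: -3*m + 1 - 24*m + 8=9 - 27*m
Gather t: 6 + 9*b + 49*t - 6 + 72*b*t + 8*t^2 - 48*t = 9*b + 8*t^2 + t*(72*b + 1)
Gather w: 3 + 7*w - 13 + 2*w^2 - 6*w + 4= 2*w^2 + w - 6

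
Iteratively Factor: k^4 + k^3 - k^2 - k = (k - 1)*(k^3 + 2*k^2 + k) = (k - 1)*(k + 1)*(k^2 + k) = k*(k - 1)*(k + 1)*(k + 1)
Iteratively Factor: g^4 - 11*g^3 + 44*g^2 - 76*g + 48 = (g - 2)*(g^3 - 9*g^2 + 26*g - 24) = (g - 3)*(g - 2)*(g^2 - 6*g + 8) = (g - 4)*(g - 3)*(g - 2)*(g - 2)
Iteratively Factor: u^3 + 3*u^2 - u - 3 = (u + 1)*(u^2 + 2*u - 3) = (u + 1)*(u + 3)*(u - 1)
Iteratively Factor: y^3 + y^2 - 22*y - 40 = (y + 2)*(y^2 - y - 20) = (y + 2)*(y + 4)*(y - 5)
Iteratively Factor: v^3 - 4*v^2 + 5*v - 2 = (v - 1)*(v^2 - 3*v + 2) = (v - 2)*(v - 1)*(v - 1)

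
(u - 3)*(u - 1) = u^2 - 4*u + 3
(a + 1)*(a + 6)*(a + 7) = a^3 + 14*a^2 + 55*a + 42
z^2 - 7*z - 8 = (z - 8)*(z + 1)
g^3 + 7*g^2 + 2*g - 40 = (g - 2)*(g + 4)*(g + 5)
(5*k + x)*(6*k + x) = 30*k^2 + 11*k*x + x^2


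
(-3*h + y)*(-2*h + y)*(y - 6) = 6*h^2*y - 36*h^2 - 5*h*y^2 + 30*h*y + y^3 - 6*y^2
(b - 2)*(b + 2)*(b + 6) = b^3 + 6*b^2 - 4*b - 24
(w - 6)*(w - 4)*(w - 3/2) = w^3 - 23*w^2/2 + 39*w - 36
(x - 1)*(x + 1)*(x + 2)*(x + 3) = x^4 + 5*x^3 + 5*x^2 - 5*x - 6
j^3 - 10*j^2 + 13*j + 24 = (j - 8)*(j - 3)*(j + 1)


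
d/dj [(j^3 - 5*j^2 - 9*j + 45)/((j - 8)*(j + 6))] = (j^4 - 4*j^3 - 125*j^2 + 390*j + 522)/(j^4 - 4*j^3 - 92*j^2 + 192*j + 2304)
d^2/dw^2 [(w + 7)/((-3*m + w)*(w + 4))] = 2*((3*m - w)^2*(w + 4) - (3*m - w)^2*(w + 7) - (3*m - w)*(w + 4)^2 + (3*m - w)*(w + 4)*(w + 7) - (w + 4)^2*(w + 7))/((3*m - w)^3*(w + 4)^3)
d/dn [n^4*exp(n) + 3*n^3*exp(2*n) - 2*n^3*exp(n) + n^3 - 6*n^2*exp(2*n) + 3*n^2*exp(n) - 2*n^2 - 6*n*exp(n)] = n^4*exp(n) + 6*n^3*exp(2*n) + 2*n^3*exp(n) - 3*n^2*exp(2*n) - 3*n^2*exp(n) + 3*n^2 - 12*n*exp(2*n) - 4*n - 6*exp(n)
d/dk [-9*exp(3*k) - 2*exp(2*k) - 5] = (-27*exp(k) - 4)*exp(2*k)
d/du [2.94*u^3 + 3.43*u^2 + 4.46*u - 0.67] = 8.82*u^2 + 6.86*u + 4.46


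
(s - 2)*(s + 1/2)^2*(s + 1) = s^4 - 11*s^2/4 - 9*s/4 - 1/2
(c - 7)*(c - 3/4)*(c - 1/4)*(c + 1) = c^4 - 7*c^3 - 13*c^2/16 + 47*c/8 - 21/16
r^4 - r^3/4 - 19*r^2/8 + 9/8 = (r - 3/2)*(r - 3/4)*(r + 1)^2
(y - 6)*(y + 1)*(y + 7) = y^3 + 2*y^2 - 41*y - 42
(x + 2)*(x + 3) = x^2 + 5*x + 6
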